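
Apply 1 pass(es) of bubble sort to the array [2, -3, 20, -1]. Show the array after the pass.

After pass 1: [-3, 2, -1, 20] (2 swaps)
Total swaps: 2


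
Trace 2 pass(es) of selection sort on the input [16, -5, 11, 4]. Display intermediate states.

Pass 1: Select minimum -5 at index 1, swap -> [-5, 16, 11, 4]
Pass 2: Select minimum 4 at index 3, swap -> [-5, 4, 11, 16]


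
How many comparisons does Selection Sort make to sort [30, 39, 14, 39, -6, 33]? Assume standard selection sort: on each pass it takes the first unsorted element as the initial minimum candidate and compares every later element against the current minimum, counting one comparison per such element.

Pass 1: scan indices 1..5 for the minimum = 5 comparison(s); min is -6, place at index 0 -> [-6, 39, 14, 39, 30, 33]
Pass 2: scan indices 2..5 for the minimum = 4 comparison(s); min is 14, place at index 1 -> [-6, 14, 39, 39, 30, 33]
Pass 3: scan indices 3..5 for the minimum = 3 comparison(s); min is 30, place at index 2 -> [-6, 14, 30, 39, 39, 33]
Pass 4: scan indices 4..5 for the minimum = 2 comparison(s); min is 33, place at index 3 -> [-6, 14, 30, 33, 39, 39]
Pass 5: scan indices 5..5 for the minimum = 1 comparison(s); min is 39, place at index 4 -> [-6, 14, 30, 33, 39, 39]
Selection sort always scans the whole unsorted suffix, so the count is (n-1) + (n-2) + ... + 1 = n(n-1)/2 = 6*5/2 = 15 regardless of the input order.
Total comparisons: 5 + 4 + 3 + 2 + 1 = 15


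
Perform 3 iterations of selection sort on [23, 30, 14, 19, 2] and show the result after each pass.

Pass 1: Select minimum 2 at index 4, swap -> [2, 30, 14, 19, 23]
Pass 2: Select minimum 14 at index 2, swap -> [2, 14, 30, 19, 23]
Pass 3: Select minimum 19 at index 3, swap -> [2, 14, 19, 30, 23]


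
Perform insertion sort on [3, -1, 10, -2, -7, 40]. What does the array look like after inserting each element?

First element 3 is already 'sorted'
Insert -1: shifted 1 elements -> [-1, 3, 10, -2, -7, 40]
Insert 10: shifted 0 elements -> [-1, 3, 10, -2, -7, 40]
Insert -2: shifted 3 elements -> [-2, -1, 3, 10, -7, 40]
Insert -7: shifted 4 elements -> [-7, -2, -1, 3, 10, 40]
Insert 40: shifted 0 elements -> [-7, -2, -1, 3, 10, 40]


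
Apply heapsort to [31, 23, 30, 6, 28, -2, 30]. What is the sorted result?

Build heap: [31, 28, 30, 6, 23, -2, 30]
Extract 31: [30, 28, 30, 6, 23, -2, 31]
Extract 30: [30, 28, -2, 6, 23, 30, 31]
Extract 30: [28, 23, -2, 6, 30, 30, 31]
Extract 28: [23, 6, -2, 28, 30, 30, 31]
Extract 23: [6, -2, 23, 28, 30, 30, 31]
Extract 6: [-2, 6, 23, 28, 30, 30, 31]


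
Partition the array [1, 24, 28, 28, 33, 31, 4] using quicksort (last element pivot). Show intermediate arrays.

Partition 1: pivot=4 at index 1 -> [1, 4, 28, 28, 33, 31, 24]
Partition 2: pivot=24 at index 2 -> [1, 4, 24, 28, 33, 31, 28]
Partition 3: pivot=28 at index 4 -> [1, 4, 24, 28, 28, 31, 33]
Partition 4: pivot=33 at index 6 -> [1, 4, 24, 28, 28, 31, 33]


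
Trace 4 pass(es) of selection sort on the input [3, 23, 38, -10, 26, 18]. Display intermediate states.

Pass 1: Select minimum -10 at index 3, swap -> [-10, 23, 38, 3, 26, 18]
Pass 2: Select minimum 3 at index 3, swap -> [-10, 3, 38, 23, 26, 18]
Pass 3: Select minimum 18 at index 5, swap -> [-10, 3, 18, 23, 26, 38]
Pass 4: Select minimum 23 at index 3, swap -> [-10, 3, 18, 23, 26, 38]


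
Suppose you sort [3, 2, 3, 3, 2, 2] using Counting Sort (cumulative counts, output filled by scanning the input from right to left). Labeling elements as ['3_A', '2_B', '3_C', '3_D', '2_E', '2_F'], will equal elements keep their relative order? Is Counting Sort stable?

Trace Counting Sort on the labeled array (the key is the number; the letter only tracks identity):
  Counts for values 0..3: [0, 0, 3, 3]
  Cumulative counts: [0, 0, 3, 6]
  Scan right to left: place 2_F at output index 2
  Scan right to left: place 2_E at output index 1
  Scan right to left: place 3_D at output index 5
  Scan right to left: place 3_C at output index 4
  Scan right to left: place 2_B at output index 0
  Scan right to left: place 3_A at output index 3
  Output: [2_B, 2_E, 2_F, 3_A, 3_C, 3_D]
Equal keys:
  value 2: originally 2_B, 2_E, 2_F; after sorting 2_B, 2_E, 2_F -> order preserved
  value 3: originally 3_A, 3_C, 3_D; after sorting 3_A, 3_C, 3_D -> order preserved
All equal keys kept their original relative order. Counting Sort is stable: scanning the input right to left with decreasing cumulative counts places later duplicates at later output positions.
Answer: Stable


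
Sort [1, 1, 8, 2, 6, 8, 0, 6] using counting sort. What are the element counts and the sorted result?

Count array: [1, 2, 1, 0, 0, 0, 2, 0, 2]
(count[i] = number of elements equal to i)
Cumulative count: [1, 3, 4, 4, 4, 4, 6, 6, 8]
Sorted: [0, 1, 1, 2, 6, 6, 8, 8]


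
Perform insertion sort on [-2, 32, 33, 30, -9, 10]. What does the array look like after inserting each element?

First element -2 is already 'sorted'
Insert 32: shifted 0 elements -> [-2, 32, 33, 30, -9, 10]
Insert 33: shifted 0 elements -> [-2, 32, 33, 30, -9, 10]
Insert 30: shifted 2 elements -> [-2, 30, 32, 33, -9, 10]
Insert -9: shifted 4 elements -> [-9, -2, 30, 32, 33, 10]
Insert 10: shifted 3 elements -> [-9, -2, 10, 30, 32, 33]


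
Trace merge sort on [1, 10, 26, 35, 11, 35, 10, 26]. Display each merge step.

Divide and conquer:
  Merge [1] + [10] -> [1, 10]
  Merge [26] + [35] -> [26, 35]
  Merge [1, 10] + [26, 35] -> [1, 10, 26, 35]
  Merge [11] + [35] -> [11, 35]
  Merge [10] + [26] -> [10, 26]
  Merge [11, 35] + [10, 26] -> [10, 11, 26, 35]
  Merge [1, 10, 26, 35] + [10, 11, 26, 35] -> [1, 10, 10, 11, 26, 26, 35, 35]


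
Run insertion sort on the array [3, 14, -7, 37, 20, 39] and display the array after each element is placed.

First element 3 is already 'sorted'
Insert 14: shifted 0 elements -> [3, 14, -7, 37, 20, 39]
Insert -7: shifted 2 elements -> [-7, 3, 14, 37, 20, 39]
Insert 37: shifted 0 elements -> [-7, 3, 14, 37, 20, 39]
Insert 20: shifted 1 elements -> [-7, 3, 14, 20, 37, 39]
Insert 39: shifted 0 elements -> [-7, 3, 14, 20, 37, 39]


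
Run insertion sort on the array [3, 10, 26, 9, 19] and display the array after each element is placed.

First element 3 is already 'sorted'
Insert 10: shifted 0 elements -> [3, 10, 26, 9, 19]
Insert 26: shifted 0 elements -> [3, 10, 26, 9, 19]
Insert 9: shifted 2 elements -> [3, 9, 10, 26, 19]
Insert 19: shifted 1 elements -> [3, 9, 10, 19, 26]


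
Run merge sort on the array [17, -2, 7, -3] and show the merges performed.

Divide and conquer:
  Merge [17] + [-2] -> [-2, 17]
  Merge [7] + [-3] -> [-3, 7]
  Merge [-2, 17] + [-3, 7] -> [-3, -2, 7, 17]


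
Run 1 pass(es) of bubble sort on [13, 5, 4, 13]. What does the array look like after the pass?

After pass 1: [5, 4, 13, 13] (2 swaps)
Total swaps: 2


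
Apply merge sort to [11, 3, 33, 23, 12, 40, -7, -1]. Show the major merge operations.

Divide and conquer:
  Merge [11] + [3] -> [3, 11]
  Merge [33] + [23] -> [23, 33]
  Merge [3, 11] + [23, 33] -> [3, 11, 23, 33]
  Merge [12] + [40] -> [12, 40]
  Merge [-7] + [-1] -> [-7, -1]
  Merge [12, 40] + [-7, -1] -> [-7, -1, 12, 40]
  Merge [3, 11, 23, 33] + [-7, -1, 12, 40] -> [-7, -1, 3, 11, 12, 23, 33, 40]


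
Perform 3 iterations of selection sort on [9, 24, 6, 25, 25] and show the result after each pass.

Pass 1: Select minimum 6 at index 2, swap -> [6, 24, 9, 25, 25]
Pass 2: Select minimum 9 at index 2, swap -> [6, 9, 24, 25, 25]
Pass 3: Select minimum 24 at index 2, swap -> [6, 9, 24, 25, 25]


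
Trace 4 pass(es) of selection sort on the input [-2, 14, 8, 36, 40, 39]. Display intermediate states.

Pass 1: Select minimum -2 at index 0, swap -> [-2, 14, 8, 36, 40, 39]
Pass 2: Select minimum 8 at index 2, swap -> [-2, 8, 14, 36, 40, 39]
Pass 3: Select minimum 14 at index 2, swap -> [-2, 8, 14, 36, 40, 39]
Pass 4: Select minimum 36 at index 3, swap -> [-2, 8, 14, 36, 40, 39]


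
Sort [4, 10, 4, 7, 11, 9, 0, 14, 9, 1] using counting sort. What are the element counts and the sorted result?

Count array: [1, 1, 0, 0, 2, 0, 0, 1, 0, 2, 1, 1, 0, 0, 1]
(count[i] = number of elements equal to i)
Cumulative count: [1, 2, 2, 2, 4, 4, 4, 5, 5, 7, 8, 9, 9, 9, 10]
Sorted: [0, 1, 4, 4, 7, 9, 9, 10, 11, 14]


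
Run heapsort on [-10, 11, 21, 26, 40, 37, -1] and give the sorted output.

Build heap: [40, 26, 37, -10, 11, 21, -1]
Extract 40: [37, 26, 21, -10, 11, -1, 40]
Extract 37: [26, 11, 21, -10, -1, 37, 40]
Extract 26: [21, 11, -1, -10, 26, 37, 40]
Extract 21: [11, -10, -1, 21, 26, 37, 40]
Extract 11: [-1, -10, 11, 21, 26, 37, 40]
Extract -1: [-10, -1, 11, 21, 26, 37, 40]


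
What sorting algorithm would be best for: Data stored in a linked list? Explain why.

Best choice: Merge sort
Reason: Merge sort doesn't require random access; can be done in O(1) extra space for linked lists


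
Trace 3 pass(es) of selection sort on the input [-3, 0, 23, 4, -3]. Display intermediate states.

Pass 1: Select minimum -3 at index 0, swap -> [-3, 0, 23, 4, -3]
Pass 2: Select minimum -3 at index 4, swap -> [-3, -3, 23, 4, 0]
Pass 3: Select minimum 0 at index 4, swap -> [-3, -3, 0, 4, 23]


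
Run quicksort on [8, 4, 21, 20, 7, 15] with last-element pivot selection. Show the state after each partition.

Partition 1: pivot=15 at index 3 -> [8, 4, 7, 15, 21, 20]
Partition 2: pivot=7 at index 1 -> [4, 7, 8, 15, 21, 20]
Partition 3: pivot=20 at index 4 -> [4, 7, 8, 15, 20, 21]


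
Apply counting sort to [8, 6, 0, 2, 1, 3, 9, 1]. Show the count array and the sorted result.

Count array: [1, 2, 1, 1, 0, 0, 1, 0, 1, 1]
(count[i] = number of elements equal to i)
Cumulative count: [1, 3, 4, 5, 5, 5, 6, 6, 7, 8]
Sorted: [0, 1, 1, 2, 3, 6, 8, 9]


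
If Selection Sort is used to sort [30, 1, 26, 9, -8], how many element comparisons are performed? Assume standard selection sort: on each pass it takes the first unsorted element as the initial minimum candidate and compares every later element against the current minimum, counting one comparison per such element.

Pass 1: scan indices 1..4 for the minimum = 4 comparison(s); min is -8, place at index 0 -> [-8, 1, 26, 9, 30]
Pass 2: scan indices 2..4 for the minimum = 3 comparison(s); min is 1, place at index 1 -> [-8, 1, 26, 9, 30]
Pass 3: scan indices 3..4 for the minimum = 2 comparison(s); min is 9, place at index 2 -> [-8, 1, 9, 26, 30]
Pass 4: scan indices 4..4 for the minimum = 1 comparison(s); min is 26, place at index 3 -> [-8, 1, 9, 26, 30]
Selection sort always scans the whole unsorted suffix, so the count is (n-1) + (n-2) + ... + 1 = n(n-1)/2 = 5*4/2 = 10 regardless of the input order.
Total comparisons: 4 + 3 + 2 + 1 = 10


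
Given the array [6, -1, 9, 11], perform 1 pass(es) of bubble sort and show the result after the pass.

After pass 1: [-1, 6, 9, 11] (1 swaps)
Total swaps: 1


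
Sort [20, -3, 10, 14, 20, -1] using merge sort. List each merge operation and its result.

Divide and conquer:
  Merge [-3] + [10] -> [-3, 10]
  Merge [20] + [-3, 10] -> [-3, 10, 20]
  Merge [20] + [-1] -> [-1, 20]
  Merge [14] + [-1, 20] -> [-1, 14, 20]
  Merge [-3, 10, 20] + [-1, 14, 20] -> [-3, -1, 10, 14, 20, 20]


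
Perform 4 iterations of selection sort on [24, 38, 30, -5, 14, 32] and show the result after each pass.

Pass 1: Select minimum -5 at index 3, swap -> [-5, 38, 30, 24, 14, 32]
Pass 2: Select minimum 14 at index 4, swap -> [-5, 14, 30, 24, 38, 32]
Pass 3: Select minimum 24 at index 3, swap -> [-5, 14, 24, 30, 38, 32]
Pass 4: Select minimum 30 at index 3, swap -> [-5, 14, 24, 30, 38, 32]


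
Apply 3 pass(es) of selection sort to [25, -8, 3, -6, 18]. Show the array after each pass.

Pass 1: Select minimum -8 at index 1, swap -> [-8, 25, 3, -6, 18]
Pass 2: Select minimum -6 at index 3, swap -> [-8, -6, 3, 25, 18]
Pass 3: Select minimum 3 at index 2, swap -> [-8, -6, 3, 25, 18]


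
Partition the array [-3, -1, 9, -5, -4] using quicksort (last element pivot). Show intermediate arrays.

Partition 1: pivot=-4 at index 1 -> [-5, -4, 9, -3, -1]
Partition 2: pivot=-1 at index 3 -> [-5, -4, -3, -1, 9]


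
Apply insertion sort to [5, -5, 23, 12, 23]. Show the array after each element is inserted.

First element 5 is already 'sorted'
Insert -5: shifted 1 elements -> [-5, 5, 23, 12, 23]
Insert 23: shifted 0 elements -> [-5, 5, 23, 12, 23]
Insert 12: shifted 1 elements -> [-5, 5, 12, 23, 23]
Insert 23: shifted 0 elements -> [-5, 5, 12, 23, 23]


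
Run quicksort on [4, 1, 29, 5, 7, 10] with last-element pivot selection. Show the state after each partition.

Partition 1: pivot=10 at index 4 -> [4, 1, 5, 7, 10, 29]
Partition 2: pivot=7 at index 3 -> [4, 1, 5, 7, 10, 29]
Partition 3: pivot=5 at index 2 -> [4, 1, 5, 7, 10, 29]
Partition 4: pivot=1 at index 0 -> [1, 4, 5, 7, 10, 29]


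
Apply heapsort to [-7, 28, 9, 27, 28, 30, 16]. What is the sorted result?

Build heap: [30, 28, 16, 27, 28, 9, -7]
Extract 30: [28, 28, 16, 27, -7, 9, 30]
Extract 28: [28, 27, 16, 9, -7, 28, 30]
Extract 28: [27, 9, 16, -7, 28, 28, 30]
Extract 27: [16, 9, -7, 27, 28, 28, 30]
Extract 16: [9, -7, 16, 27, 28, 28, 30]
Extract 9: [-7, 9, 16, 27, 28, 28, 30]


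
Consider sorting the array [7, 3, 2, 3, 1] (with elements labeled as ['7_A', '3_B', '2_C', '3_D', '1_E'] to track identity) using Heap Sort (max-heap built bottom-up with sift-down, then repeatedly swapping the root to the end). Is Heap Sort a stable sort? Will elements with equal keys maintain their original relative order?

Trace Heap Sort on the labeled array (the key is the number; the letter only tracks identity):
  Build max-heap: [7_A, 3_B, 2_C, 3_D, 1_E]
  Swap root 7_A to index 4, re-heapify first 4 -> [3_B, 3_D, 2_C, 1_E, 7_A]
  Swap root 3_B to index 3, re-heapify first 3 -> [3_D, 1_E, 2_C, 3_B, 7_A]
  Swap root 3_D to index 2, re-heapify first 2 -> [2_C, 1_E, 3_D, 3_B, 7_A]
  Swap root 2_C to index 1, re-heapify first 1 -> [1_E, 2_C, 3_D, 3_B, 7_A]
Final order: [1_E, 2_C, 3_D, 3_B, 7_A]
Equal keys:
  value 3: originally 3_B, 3_D; after sorting 3_D, 3_B -> order changed
Equal keys were reordered, so Heap Sort is not stable: heap construction and root-to-end swaps move elements without regard to the original order of equal keys. (One such input is enough; an unstable sort may happen to preserve order on other inputs, but it gives no guarantee.)
Answer: Not stable


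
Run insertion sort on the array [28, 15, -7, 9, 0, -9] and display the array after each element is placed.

First element 28 is already 'sorted'
Insert 15: shifted 1 elements -> [15, 28, -7, 9, 0, -9]
Insert -7: shifted 2 elements -> [-7, 15, 28, 9, 0, -9]
Insert 9: shifted 2 elements -> [-7, 9, 15, 28, 0, -9]
Insert 0: shifted 3 elements -> [-7, 0, 9, 15, 28, -9]
Insert -9: shifted 5 elements -> [-9, -7, 0, 9, 15, 28]


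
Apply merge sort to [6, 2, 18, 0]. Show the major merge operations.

Divide and conquer:
  Merge [6] + [2] -> [2, 6]
  Merge [18] + [0] -> [0, 18]
  Merge [2, 6] + [0, 18] -> [0, 2, 6, 18]


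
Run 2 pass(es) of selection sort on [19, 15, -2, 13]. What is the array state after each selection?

Pass 1: Select minimum -2 at index 2, swap -> [-2, 15, 19, 13]
Pass 2: Select minimum 13 at index 3, swap -> [-2, 13, 19, 15]


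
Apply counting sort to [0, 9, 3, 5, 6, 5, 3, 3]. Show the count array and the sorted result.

Count array: [1, 0, 0, 3, 0, 2, 1, 0, 0, 1]
(count[i] = number of elements equal to i)
Cumulative count: [1, 1, 1, 4, 4, 6, 7, 7, 7, 8]
Sorted: [0, 3, 3, 3, 5, 5, 6, 9]


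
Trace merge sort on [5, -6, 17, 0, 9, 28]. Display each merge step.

Divide and conquer:
  Merge [-6] + [17] -> [-6, 17]
  Merge [5] + [-6, 17] -> [-6, 5, 17]
  Merge [9] + [28] -> [9, 28]
  Merge [0] + [9, 28] -> [0, 9, 28]
  Merge [-6, 5, 17] + [0, 9, 28] -> [-6, 0, 5, 9, 17, 28]


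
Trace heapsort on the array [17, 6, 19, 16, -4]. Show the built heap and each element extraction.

Build heap: [19, 16, 17, 6, -4]
Extract 19: [17, 16, -4, 6, 19]
Extract 17: [16, 6, -4, 17, 19]
Extract 16: [6, -4, 16, 17, 19]
Extract 6: [-4, 6, 16, 17, 19]


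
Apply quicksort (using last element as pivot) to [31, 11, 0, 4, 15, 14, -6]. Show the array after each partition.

Partition 1: pivot=-6 at index 0 -> [-6, 11, 0, 4, 15, 14, 31]
Partition 2: pivot=31 at index 6 -> [-6, 11, 0, 4, 15, 14, 31]
Partition 3: pivot=14 at index 4 -> [-6, 11, 0, 4, 14, 15, 31]
Partition 4: pivot=4 at index 2 -> [-6, 0, 4, 11, 14, 15, 31]


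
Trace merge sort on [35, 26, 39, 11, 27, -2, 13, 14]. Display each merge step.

Divide and conquer:
  Merge [35] + [26] -> [26, 35]
  Merge [39] + [11] -> [11, 39]
  Merge [26, 35] + [11, 39] -> [11, 26, 35, 39]
  Merge [27] + [-2] -> [-2, 27]
  Merge [13] + [14] -> [13, 14]
  Merge [-2, 27] + [13, 14] -> [-2, 13, 14, 27]
  Merge [11, 26, 35, 39] + [-2, 13, 14, 27] -> [-2, 11, 13, 14, 26, 27, 35, 39]


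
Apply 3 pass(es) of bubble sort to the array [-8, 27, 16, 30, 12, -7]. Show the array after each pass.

After pass 1: [-8, 16, 27, 12, -7, 30] (3 swaps)
After pass 2: [-8, 16, 12, -7, 27, 30] (2 swaps)
After pass 3: [-8, 12, -7, 16, 27, 30] (2 swaps)
Total swaps: 7


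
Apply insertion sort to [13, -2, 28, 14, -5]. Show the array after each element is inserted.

First element 13 is already 'sorted'
Insert -2: shifted 1 elements -> [-2, 13, 28, 14, -5]
Insert 28: shifted 0 elements -> [-2, 13, 28, 14, -5]
Insert 14: shifted 1 elements -> [-2, 13, 14, 28, -5]
Insert -5: shifted 4 elements -> [-5, -2, 13, 14, 28]


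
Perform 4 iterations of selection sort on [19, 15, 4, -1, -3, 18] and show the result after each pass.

Pass 1: Select minimum -3 at index 4, swap -> [-3, 15, 4, -1, 19, 18]
Pass 2: Select minimum -1 at index 3, swap -> [-3, -1, 4, 15, 19, 18]
Pass 3: Select minimum 4 at index 2, swap -> [-3, -1, 4, 15, 19, 18]
Pass 4: Select minimum 15 at index 3, swap -> [-3, -1, 4, 15, 19, 18]


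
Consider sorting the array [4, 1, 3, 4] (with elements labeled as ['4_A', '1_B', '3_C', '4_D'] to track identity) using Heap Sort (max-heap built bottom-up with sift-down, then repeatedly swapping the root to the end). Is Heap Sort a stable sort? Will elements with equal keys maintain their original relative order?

Trace Heap Sort on the labeled array (the key is the number; the letter only tracks identity):
  Build max-heap: [4_A, 4_D, 3_C, 1_B]
  Swap root 4_A to index 3, re-heapify first 3 -> [4_D, 1_B, 3_C, 4_A]
  Swap root 4_D to index 2, re-heapify first 2 -> [3_C, 1_B, 4_D, 4_A]
  Swap root 3_C to index 1, re-heapify first 1 -> [1_B, 3_C, 4_D, 4_A]
Final order: [1_B, 3_C, 4_D, 4_A]
Equal keys:
  value 4: originally 4_A, 4_D; after sorting 4_D, 4_A -> order changed
Equal keys were reordered, so Heap Sort is not stable: heap construction and root-to-end swaps move elements without regard to the original order of equal keys. (One such input is enough; an unstable sort may happen to preserve order on other inputs, but it gives no guarantee.)
Answer: Not stable


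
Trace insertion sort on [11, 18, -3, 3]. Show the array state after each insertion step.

First element 11 is already 'sorted'
Insert 18: shifted 0 elements -> [11, 18, -3, 3]
Insert -3: shifted 2 elements -> [-3, 11, 18, 3]
Insert 3: shifted 2 elements -> [-3, 3, 11, 18]


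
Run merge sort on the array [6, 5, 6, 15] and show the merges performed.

Divide and conquer:
  Merge [6] + [5] -> [5, 6]
  Merge [6] + [15] -> [6, 15]
  Merge [5, 6] + [6, 15] -> [5, 6, 6, 15]


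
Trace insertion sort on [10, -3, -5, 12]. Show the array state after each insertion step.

First element 10 is already 'sorted'
Insert -3: shifted 1 elements -> [-3, 10, -5, 12]
Insert -5: shifted 2 elements -> [-5, -3, 10, 12]
Insert 12: shifted 0 elements -> [-5, -3, 10, 12]


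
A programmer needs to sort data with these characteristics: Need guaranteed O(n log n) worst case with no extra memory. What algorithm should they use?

Best choice: Heapsort
Reason: Heapsort is O(n log n) worst case and sorts in-place; quicksort can degrade to O(n^2)


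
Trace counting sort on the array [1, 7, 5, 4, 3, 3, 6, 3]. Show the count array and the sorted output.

Count array: [0, 1, 0, 3, 1, 1, 1, 1]
(count[i] = number of elements equal to i)
Cumulative count: [0, 1, 1, 4, 5, 6, 7, 8]
Sorted: [1, 3, 3, 3, 4, 5, 6, 7]


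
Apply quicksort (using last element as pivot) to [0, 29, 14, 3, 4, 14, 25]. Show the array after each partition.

Partition 1: pivot=25 at index 5 -> [0, 14, 3, 4, 14, 25, 29]
Partition 2: pivot=14 at index 4 -> [0, 14, 3, 4, 14, 25, 29]
Partition 3: pivot=4 at index 2 -> [0, 3, 4, 14, 14, 25, 29]
Partition 4: pivot=3 at index 1 -> [0, 3, 4, 14, 14, 25, 29]


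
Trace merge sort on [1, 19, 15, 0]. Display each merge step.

Divide and conquer:
  Merge [1] + [19] -> [1, 19]
  Merge [15] + [0] -> [0, 15]
  Merge [1, 19] + [0, 15] -> [0, 1, 15, 19]


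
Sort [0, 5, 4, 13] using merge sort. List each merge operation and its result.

Divide and conquer:
  Merge [0] + [5] -> [0, 5]
  Merge [4] + [13] -> [4, 13]
  Merge [0, 5] + [4, 13] -> [0, 4, 5, 13]


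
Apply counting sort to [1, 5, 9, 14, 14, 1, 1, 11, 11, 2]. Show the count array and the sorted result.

Count array: [0, 3, 1, 0, 0, 1, 0, 0, 0, 1, 0, 2, 0, 0, 2]
(count[i] = number of elements equal to i)
Cumulative count: [0, 3, 4, 4, 4, 5, 5, 5, 5, 6, 6, 8, 8, 8, 10]
Sorted: [1, 1, 1, 2, 5, 9, 11, 11, 14, 14]


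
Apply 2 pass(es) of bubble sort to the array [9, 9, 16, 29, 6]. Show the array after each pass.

After pass 1: [9, 9, 16, 6, 29] (1 swaps)
After pass 2: [9, 9, 6, 16, 29] (1 swaps)
Total swaps: 2


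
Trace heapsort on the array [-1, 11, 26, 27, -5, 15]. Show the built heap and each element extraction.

Build heap: [27, 11, 26, -1, -5, 15]
Extract 27: [26, 11, 15, -1, -5, 27]
Extract 26: [15, 11, -5, -1, 26, 27]
Extract 15: [11, -1, -5, 15, 26, 27]
Extract 11: [-1, -5, 11, 15, 26, 27]
Extract -1: [-5, -1, 11, 15, 26, 27]


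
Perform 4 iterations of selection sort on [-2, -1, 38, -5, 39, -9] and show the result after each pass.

Pass 1: Select minimum -9 at index 5, swap -> [-9, -1, 38, -5, 39, -2]
Pass 2: Select minimum -5 at index 3, swap -> [-9, -5, 38, -1, 39, -2]
Pass 3: Select minimum -2 at index 5, swap -> [-9, -5, -2, -1, 39, 38]
Pass 4: Select minimum -1 at index 3, swap -> [-9, -5, -2, -1, 39, 38]


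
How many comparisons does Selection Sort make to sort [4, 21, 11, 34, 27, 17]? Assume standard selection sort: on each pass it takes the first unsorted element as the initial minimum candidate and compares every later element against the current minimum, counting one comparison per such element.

Pass 1: scan indices 1..5 for the minimum = 5 comparison(s); min is 4, place at index 0 -> [4, 21, 11, 34, 27, 17]
Pass 2: scan indices 2..5 for the minimum = 4 comparison(s); min is 11, place at index 1 -> [4, 11, 21, 34, 27, 17]
Pass 3: scan indices 3..5 for the minimum = 3 comparison(s); min is 17, place at index 2 -> [4, 11, 17, 34, 27, 21]
Pass 4: scan indices 4..5 for the minimum = 2 comparison(s); min is 21, place at index 3 -> [4, 11, 17, 21, 27, 34]
Pass 5: scan indices 5..5 for the minimum = 1 comparison(s); min is 27, place at index 4 -> [4, 11, 17, 21, 27, 34]
Selection sort always scans the whole unsorted suffix, so the count is (n-1) + (n-2) + ... + 1 = n(n-1)/2 = 6*5/2 = 15 regardless of the input order.
Total comparisons: 5 + 4 + 3 + 2 + 1 = 15


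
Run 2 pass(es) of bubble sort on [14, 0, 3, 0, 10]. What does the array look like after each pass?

After pass 1: [0, 3, 0, 10, 14] (4 swaps)
After pass 2: [0, 0, 3, 10, 14] (1 swaps)
Total swaps: 5


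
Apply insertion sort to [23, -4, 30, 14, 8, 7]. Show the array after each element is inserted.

First element 23 is already 'sorted'
Insert -4: shifted 1 elements -> [-4, 23, 30, 14, 8, 7]
Insert 30: shifted 0 elements -> [-4, 23, 30, 14, 8, 7]
Insert 14: shifted 2 elements -> [-4, 14, 23, 30, 8, 7]
Insert 8: shifted 3 elements -> [-4, 8, 14, 23, 30, 7]
Insert 7: shifted 4 elements -> [-4, 7, 8, 14, 23, 30]


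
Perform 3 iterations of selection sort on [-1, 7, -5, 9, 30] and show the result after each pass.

Pass 1: Select minimum -5 at index 2, swap -> [-5, 7, -1, 9, 30]
Pass 2: Select minimum -1 at index 2, swap -> [-5, -1, 7, 9, 30]
Pass 3: Select minimum 7 at index 2, swap -> [-5, -1, 7, 9, 30]


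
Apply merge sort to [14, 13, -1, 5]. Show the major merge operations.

Divide and conquer:
  Merge [14] + [13] -> [13, 14]
  Merge [-1] + [5] -> [-1, 5]
  Merge [13, 14] + [-1, 5] -> [-1, 5, 13, 14]


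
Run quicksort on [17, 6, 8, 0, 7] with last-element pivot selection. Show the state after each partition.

Partition 1: pivot=7 at index 2 -> [6, 0, 7, 17, 8]
Partition 2: pivot=0 at index 0 -> [0, 6, 7, 17, 8]
Partition 3: pivot=8 at index 3 -> [0, 6, 7, 8, 17]


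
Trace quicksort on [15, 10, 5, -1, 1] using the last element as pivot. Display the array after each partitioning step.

Partition 1: pivot=1 at index 1 -> [-1, 1, 5, 15, 10]
Partition 2: pivot=10 at index 3 -> [-1, 1, 5, 10, 15]


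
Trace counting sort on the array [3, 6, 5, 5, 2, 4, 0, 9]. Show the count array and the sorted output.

Count array: [1, 0, 1, 1, 1, 2, 1, 0, 0, 1]
(count[i] = number of elements equal to i)
Cumulative count: [1, 1, 2, 3, 4, 6, 7, 7, 7, 8]
Sorted: [0, 2, 3, 4, 5, 5, 6, 9]


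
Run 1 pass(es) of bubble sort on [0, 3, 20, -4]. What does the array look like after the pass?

After pass 1: [0, 3, -4, 20] (1 swaps)
Total swaps: 1


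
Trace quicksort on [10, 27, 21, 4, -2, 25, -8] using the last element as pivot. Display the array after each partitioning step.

Partition 1: pivot=-8 at index 0 -> [-8, 27, 21, 4, -2, 25, 10]
Partition 2: pivot=10 at index 3 -> [-8, 4, -2, 10, 21, 25, 27]
Partition 3: pivot=-2 at index 1 -> [-8, -2, 4, 10, 21, 25, 27]
Partition 4: pivot=27 at index 6 -> [-8, -2, 4, 10, 21, 25, 27]
Partition 5: pivot=25 at index 5 -> [-8, -2, 4, 10, 21, 25, 27]


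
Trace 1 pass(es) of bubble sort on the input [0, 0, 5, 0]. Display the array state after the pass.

After pass 1: [0, 0, 0, 5] (1 swaps)
Total swaps: 1


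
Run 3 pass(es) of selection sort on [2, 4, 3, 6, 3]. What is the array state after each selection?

Pass 1: Select minimum 2 at index 0, swap -> [2, 4, 3, 6, 3]
Pass 2: Select minimum 3 at index 2, swap -> [2, 3, 4, 6, 3]
Pass 3: Select minimum 3 at index 4, swap -> [2, 3, 3, 6, 4]


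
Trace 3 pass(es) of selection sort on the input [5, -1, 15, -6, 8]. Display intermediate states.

Pass 1: Select minimum -6 at index 3, swap -> [-6, -1, 15, 5, 8]
Pass 2: Select minimum -1 at index 1, swap -> [-6, -1, 15, 5, 8]
Pass 3: Select minimum 5 at index 3, swap -> [-6, -1, 5, 15, 8]


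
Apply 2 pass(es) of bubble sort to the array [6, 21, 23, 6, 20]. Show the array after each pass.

After pass 1: [6, 21, 6, 20, 23] (2 swaps)
After pass 2: [6, 6, 20, 21, 23] (2 swaps)
Total swaps: 4


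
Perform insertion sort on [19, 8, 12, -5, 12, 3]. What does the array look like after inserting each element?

First element 19 is already 'sorted'
Insert 8: shifted 1 elements -> [8, 19, 12, -5, 12, 3]
Insert 12: shifted 1 elements -> [8, 12, 19, -5, 12, 3]
Insert -5: shifted 3 elements -> [-5, 8, 12, 19, 12, 3]
Insert 12: shifted 1 elements -> [-5, 8, 12, 12, 19, 3]
Insert 3: shifted 4 elements -> [-5, 3, 8, 12, 12, 19]


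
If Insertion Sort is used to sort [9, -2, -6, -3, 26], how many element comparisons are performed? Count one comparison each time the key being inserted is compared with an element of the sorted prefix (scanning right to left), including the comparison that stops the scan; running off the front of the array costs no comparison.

Insert -2: 9 > -2 (shift), reached front = 1 comparison(s) -> [-2, 9, -6, -3, 26]
Insert -6: 9 > -6 (shift), -2 > -6 (shift), reached front = 2 comparison(s) -> [-6, -2, 9, -3, 26]
Insert -3: 9 > -3 (shift), -2 > -3 (shift), -6 <= -3 (stop) = 3 comparison(s) -> [-6, -3, -2, 9, 26]
Insert 26: 9 <= 26 (stop) = 1 comparison(s) -> [-6, -3, -2, 9, 26]
Total comparisons: 1 + 2 + 3 + 1 = 7


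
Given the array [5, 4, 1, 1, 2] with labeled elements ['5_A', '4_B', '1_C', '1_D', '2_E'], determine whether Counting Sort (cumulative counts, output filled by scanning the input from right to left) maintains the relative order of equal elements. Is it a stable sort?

Trace Counting Sort on the labeled array (the key is the number; the letter only tracks identity):
  Counts for values 0..5: [0, 2, 1, 0, 1, 1]
  Cumulative counts: [0, 2, 3, 3, 4, 5]
  Scan right to left: place 2_E at output index 2
  Scan right to left: place 1_D at output index 1
  Scan right to left: place 1_C at output index 0
  Scan right to left: place 4_B at output index 3
  Scan right to left: place 5_A at output index 4
  Output: [1_C, 1_D, 2_E, 4_B, 5_A]
Equal keys:
  value 1: originally 1_C, 1_D; after sorting 1_C, 1_D -> order preserved
All equal keys kept their original relative order. Counting Sort is stable: scanning the input right to left with decreasing cumulative counts places later duplicates at later output positions.
Answer: Stable


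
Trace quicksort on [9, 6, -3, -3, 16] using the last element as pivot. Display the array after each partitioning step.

Partition 1: pivot=16 at index 4 -> [9, 6, -3, -3, 16]
Partition 2: pivot=-3 at index 1 -> [-3, -3, 9, 6, 16]
Partition 3: pivot=6 at index 2 -> [-3, -3, 6, 9, 16]


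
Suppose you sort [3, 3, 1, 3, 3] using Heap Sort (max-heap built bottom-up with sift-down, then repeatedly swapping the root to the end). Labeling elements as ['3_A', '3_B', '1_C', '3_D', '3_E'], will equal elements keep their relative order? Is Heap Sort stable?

Trace Heap Sort on the labeled array (the key is the number; the letter only tracks identity):
  Build max-heap: [3_A, 3_B, 1_C, 3_D, 3_E]
  Swap root 3_A to index 4, re-heapify first 4 -> [3_E, 3_B, 1_C, 3_D, 3_A]
  Swap root 3_E to index 3, re-heapify first 3 -> [3_D, 3_B, 1_C, 3_E, 3_A]
  Swap root 3_D to index 2, re-heapify first 2 -> [3_B, 1_C, 3_D, 3_E, 3_A]
  Swap root 3_B to index 1, re-heapify first 1 -> [1_C, 3_B, 3_D, 3_E, 3_A]
Final order: [1_C, 3_B, 3_D, 3_E, 3_A]
Equal keys:
  value 3: originally 3_A, 3_B, 3_D, 3_E; after sorting 3_B, 3_D, 3_E, 3_A -> order changed
Equal keys were reordered, so Heap Sort is not stable: heap construction and root-to-end swaps move elements without regard to the original order of equal keys. (One such input is enough; an unstable sort may happen to preserve order on other inputs, but it gives no guarantee.)
Answer: Not stable


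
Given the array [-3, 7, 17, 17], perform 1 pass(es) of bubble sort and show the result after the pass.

After pass 1: [-3, 7, 17, 17] (0 swaps)
Total swaps: 0


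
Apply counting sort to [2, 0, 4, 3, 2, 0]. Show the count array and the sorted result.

Count array: [2, 0, 2, 1, 1]
(count[i] = number of elements equal to i)
Cumulative count: [2, 2, 4, 5, 6]
Sorted: [0, 0, 2, 2, 3, 4]


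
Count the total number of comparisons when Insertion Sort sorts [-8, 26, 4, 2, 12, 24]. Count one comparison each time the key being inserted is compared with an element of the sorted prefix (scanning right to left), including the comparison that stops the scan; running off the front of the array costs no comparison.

Insert 26: -8 <= 26 (stop) = 1 comparison(s) -> [-8, 26, 4, 2, 12, 24]
Insert 4: 26 > 4 (shift), -8 <= 4 (stop) = 2 comparison(s) -> [-8, 4, 26, 2, 12, 24]
Insert 2: 26 > 2 (shift), 4 > 2 (shift), -8 <= 2 (stop) = 3 comparison(s) -> [-8, 2, 4, 26, 12, 24]
Insert 12: 26 > 12 (shift), 4 <= 12 (stop) = 2 comparison(s) -> [-8, 2, 4, 12, 26, 24]
Insert 24: 26 > 24 (shift), 12 <= 24 (stop) = 2 comparison(s) -> [-8, 2, 4, 12, 24, 26]
Total comparisons: 1 + 2 + 3 + 2 + 2 = 10


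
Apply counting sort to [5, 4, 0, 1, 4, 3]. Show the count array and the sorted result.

Count array: [1, 1, 0, 1, 2, 1]
(count[i] = number of elements equal to i)
Cumulative count: [1, 2, 2, 3, 5, 6]
Sorted: [0, 1, 3, 4, 4, 5]


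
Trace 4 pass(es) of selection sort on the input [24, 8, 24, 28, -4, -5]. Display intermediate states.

Pass 1: Select minimum -5 at index 5, swap -> [-5, 8, 24, 28, -4, 24]
Pass 2: Select minimum -4 at index 4, swap -> [-5, -4, 24, 28, 8, 24]
Pass 3: Select minimum 8 at index 4, swap -> [-5, -4, 8, 28, 24, 24]
Pass 4: Select minimum 24 at index 4, swap -> [-5, -4, 8, 24, 28, 24]


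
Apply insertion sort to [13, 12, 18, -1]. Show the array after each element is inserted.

First element 13 is already 'sorted'
Insert 12: shifted 1 elements -> [12, 13, 18, -1]
Insert 18: shifted 0 elements -> [12, 13, 18, -1]
Insert -1: shifted 3 elements -> [-1, 12, 13, 18]


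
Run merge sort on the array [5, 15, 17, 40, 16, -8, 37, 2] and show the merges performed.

Divide and conquer:
  Merge [5] + [15] -> [5, 15]
  Merge [17] + [40] -> [17, 40]
  Merge [5, 15] + [17, 40] -> [5, 15, 17, 40]
  Merge [16] + [-8] -> [-8, 16]
  Merge [37] + [2] -> [2, 37]
  Merge [-8, 16] + [2, 37] -> [-8, 2, 16, 37]
  Merge [5, 15, 17, 40] + [-8, 2, 16, 37] -> [-8, 2, 5, 15, 16, 17, 37, 40]


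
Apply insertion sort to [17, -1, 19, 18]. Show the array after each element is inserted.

First element 17 is already 'sorted'
Insert -1: shifted 1 elements -> [-1, 17, 19, 18]
Insert 19: shifted 0 elements -> [-1, 17, 19, 18]
Insert 18: shifted 1 elements -> [-1, 17, 18, 19]


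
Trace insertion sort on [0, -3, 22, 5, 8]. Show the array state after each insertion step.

First element 0 is already 'sorted'
Insert -3: shifted 1 elements -> [-3, 0, 22, 5, 8]
Insert 22: shifted 0 elements -> [-3, 0, 22, 5, 8]
Insert 5: shifted 1 elements -> [-3, 0, 5, 22, 8]
Insert 8: shifted 1 elements -> [-3, 0, 5, 8, 22]


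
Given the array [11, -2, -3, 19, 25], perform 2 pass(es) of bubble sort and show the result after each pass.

After pass 1: [-2, -3, 11, 19, 25] (2 swaps)
After pass 2: [-3, -2, 11, 19, 25] (1 swaps)
Total swaps: 3


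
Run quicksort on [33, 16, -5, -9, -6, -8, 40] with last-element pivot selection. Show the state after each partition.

Partition 1: pivot=40 at index 6 -> [33, 16, -5, -9, -6, -8, 40]
Partition 2: pivot=-8 at index 1 -> [-9, -8, -5, 33, -6, 16, 40]
Partition 3: pivot=16 at index 4 -> [-9, -8, -5, -6, 16, 33, 40]
Partition 4: pivot=-6 at index 2 -> [-9, -8, -6, -5, 16, 33, 40]


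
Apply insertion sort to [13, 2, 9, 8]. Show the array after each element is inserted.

First element 13 is already 'sorted'
Insert 2: shifted 1 elements -> [2, 13, 9, 8]
Insert 9: shifted 1 elements -> [2, 9, 13, 8]
Insert 8: shifted 2 elements -> [2, 8, 9, 13]


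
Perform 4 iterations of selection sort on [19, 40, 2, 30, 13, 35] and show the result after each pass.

Pass 1: Select minimum 2 at index 2, swap -> [2, 40, 19, 30, 13, 35]
Pass 2: Select minimum 13 at index 4, swap -> [2, 13, 19, 30, 40, 35]
Pass 3: Select minimum 19 at index 2, swap -> [2, 13, 19, 30, 40, 35]
Pass 4: Select minimum 30 at index 3, swap -> [2, 13, 19, 30, 40, 35]


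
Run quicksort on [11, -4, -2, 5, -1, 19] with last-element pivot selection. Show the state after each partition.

Partition 1: pivot=19 at index 5 -> [11, -4, -2, 5, -1, 19]
Partition 2: pivot=-1 at index 2 -> [-4, -2, -1, 5, 11, 19]
Partition 3: pivot=-2 at index 1 -> [-4, -2, -1, 5, 11, 19]
Partition 4: pivot=11 at index 4 -> [-4, -2, -1, 5, 11, 19]


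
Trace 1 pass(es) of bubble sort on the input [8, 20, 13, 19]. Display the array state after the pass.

After pass 1: [8, 13, 19, 20] (2 swaps)
Total swaps: 2


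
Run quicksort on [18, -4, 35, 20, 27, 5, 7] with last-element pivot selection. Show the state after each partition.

Partition 1: pivot=7 at index 2 -> [-4, 5, 7, 20, 27, 18, 35]
Partition 2: pivot=5 at index 1 -> [-4, 5, 7, 20, 27, 18, 35]
Partition 3: pivot=35 at index 6 -> [-4, 5, 7, 20, 27, 18, 35]
Partition 4: pivot=18 at index 3 -> [-4, 5, 7, 18, 27, 20, 35]
Partition 5: pivot=20 at index 4 -> [-4, 5, 7, 18, 20, 27, 35]


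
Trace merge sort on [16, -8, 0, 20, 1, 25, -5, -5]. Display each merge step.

Divide and conquer:
  Merge [16] + [-8] -> [-8, 16]
  Merge [0] + [20] -> [0, 20]
  Merge [-8, 16] + [0, 20] -> [-8, 0, 16, 20]
  Merge [1] + [25] -> [1, 25]
  Merge [-5] + [-5] -> [-5, -5]
  Merge [1, 25] + [-5, -5] -> [-5, -5, 1, 25]
  Merge [-8, 0, 16, 20] + [-5, -5, 1, 25] -> [-8, -5, -5, 0, 1, 16, 20, 25]


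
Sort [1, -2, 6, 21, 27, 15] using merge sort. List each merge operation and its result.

Divide and conquer:
  Merge [-2] + [6] -> [-2, 6]
  Merge [1] + [-2, 6] -> [-2, 1, 6]
  Merge [27] + [15] -> [15, 27]
  Merge [21] + [15, 27] -> [15, 21, 27]
  Merge [-2, 1, 6] + [15, 21, 27] -> [-2, 1, 6, 15, 21, 27]


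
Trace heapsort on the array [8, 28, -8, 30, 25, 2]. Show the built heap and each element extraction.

Build heap: [30, 28, 2, 8, 25, -8]
Extract 30: [28, 25, 2, 8, -8, 30]
Extract 28: [25, 8, 2, -8, 28, 30]
Extract 25: [8, -8, 2, 25, 28, 30]
Extract 8: [2, -8, 8, 25, 28, 30]
Extract 2: [-8, 2, 8, 25, 28, 30]


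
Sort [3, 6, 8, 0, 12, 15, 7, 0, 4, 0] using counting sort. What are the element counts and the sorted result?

Count array: [3, 0, 0, 1, 1, 0, 1, 1, 1, 0, 0, 0, 1, 0, 0, 1]
(count[i] = number of elements equal to i)
Cumulative count: [3, 3, 3, 4, 5, 5, 6, 7, 8, 8, 8, 8, 9, 9, 9, 10]
Sorted: [0, 0, 0, 3, 4, 6, 7, 8, 12, 15]


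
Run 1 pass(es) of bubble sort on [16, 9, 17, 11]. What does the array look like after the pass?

After pass 1: [9, 16, 11, 17] (2 swaps)
Total swaps: 2


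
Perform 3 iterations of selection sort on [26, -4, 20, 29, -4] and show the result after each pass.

Pass 1: Select minimum -4 at index 1, swap -> [-4, 26, 20, 29, -4]
Pass 2: Select minimum -4 at index 4, swap -> [-4, -4, 20, 29, 26]
Pass 3: Select minimum 20 at index 2, swap -> [-4, -4, 20, 29, 26]


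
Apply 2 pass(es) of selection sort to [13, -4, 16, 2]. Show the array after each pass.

Pass 1: Select minimum -4 at index 1, swap -> [-4, 13, 16, 2]
Pass 2: Select minimum 2 at index 3, swap -> [-4, 2, 16, 13]


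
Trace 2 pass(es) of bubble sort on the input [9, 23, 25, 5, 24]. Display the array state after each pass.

After pass 1: [9, 23, 5, 24, 25] (2 swaps)
After pass 2: [9, 5, 23, 24, 25] (1 swaps)
Total swaps: 3


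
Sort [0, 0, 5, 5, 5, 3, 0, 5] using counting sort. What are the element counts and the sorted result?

Count array: [3, 0, 0, 1, 0, 4]
(count[i] = number of elements equal to i)
Cumulative count: [3, 3, 3, 4, 4, 8]
Sorted: [0, 0, 0, 3, 5, 5, 5, 5]


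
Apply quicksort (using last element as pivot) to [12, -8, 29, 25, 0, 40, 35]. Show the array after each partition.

Partition 1: pivot=35 at index 5 -> [12, -8, 29, 25, 0, 35, 40]
Partition 2: pivot=0 at index 1 -> [-8, 0, 29, 25, 12, 35, 40]
Partition 3: pivot=12 at index 2 -> [-8, 0, 12, 25, 29, 35, 40]
Partition 4: pivot=29 at index 4 -> [-8, 0, 12, 25, 29, 35, 40]


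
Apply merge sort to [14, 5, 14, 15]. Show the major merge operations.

Divide and conquer:
  Merge [14] + [5] -> [5, 14]
  Merge [14] + [15] -> [14, 15]
  Merge [5, 14] + [14, 15] -> [5, 14, 14, 15]


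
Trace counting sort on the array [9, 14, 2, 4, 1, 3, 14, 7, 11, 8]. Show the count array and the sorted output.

Count array: [0, 1, 1, 1, 1, 0, 0, 1, 1, 1, 0, 1, 0, 0, 2]
(count[i] = number of elements equal to i)
Cumulative count: [0, 1, 2, 3, 4, 4, 4, 5, 6, 7, 7, 8, 8, 8, 10]
Sorted: [1, 2, 3, 4, 7, 8, 9, 11, 14, 14]


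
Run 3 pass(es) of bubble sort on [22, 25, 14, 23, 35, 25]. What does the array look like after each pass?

After pass 1: [22, 14, 23, 25, 25, 35] (3 swaps)
After pass 2: [14, 22, 23, 25, 25, 35] (1 swaps)
After pass 3: [14, 22, 23, 25, 25, 35] (0 swaps)
Total swaps: 4


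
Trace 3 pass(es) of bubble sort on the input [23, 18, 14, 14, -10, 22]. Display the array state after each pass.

After pass 1: [18, 14, 14, -10, 22, 23] (5 swaps)
After pass 2: [14, 14, -10, 18, 22, 23] (3 swaps)
After pass 3: [14, -10, 14, 18, 22, 23] (1 swaps)
Total swaps: 9


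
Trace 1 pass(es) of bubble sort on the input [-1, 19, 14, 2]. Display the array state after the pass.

After pass 1: [-1, 14, 2, 19] (2 swaps)
Total swaps: 2
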